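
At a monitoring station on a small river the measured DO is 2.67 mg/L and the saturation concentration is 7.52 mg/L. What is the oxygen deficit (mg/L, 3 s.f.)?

D ≈ 4.85 mg/L

D = C_s − C = 7.52 − 2.67 = 4.85 mg/L.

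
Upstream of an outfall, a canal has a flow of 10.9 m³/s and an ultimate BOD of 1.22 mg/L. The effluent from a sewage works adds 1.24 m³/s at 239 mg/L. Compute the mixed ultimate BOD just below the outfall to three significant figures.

Flow-weighted mixing: C = (Q_r C_r + Q_w C_w)/(Q_r + Q_w)
= (10.9×1.22 + 1.24×239)/(10.9 + 1.24) = 309.7/12.14 = 25.51 mg/L.

25.5 mg/L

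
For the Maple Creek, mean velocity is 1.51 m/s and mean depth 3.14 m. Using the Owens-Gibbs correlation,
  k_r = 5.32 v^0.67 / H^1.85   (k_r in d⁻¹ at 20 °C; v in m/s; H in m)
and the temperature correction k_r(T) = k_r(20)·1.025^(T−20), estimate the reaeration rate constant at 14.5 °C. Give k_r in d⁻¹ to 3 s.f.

k_r ≈ 0.737 d⁻¹

k_r(20) = 5.32 × 1.51^0.67 / 3.14^1.85 = 5.32 × 1.318 / 8.305 = 0.8443 d⁻¹.
k_r(14.5) = 0.8443 × 1.025^(14.5−20) = 0.8443 × 0.8730 = 0.7371 d⁻¹.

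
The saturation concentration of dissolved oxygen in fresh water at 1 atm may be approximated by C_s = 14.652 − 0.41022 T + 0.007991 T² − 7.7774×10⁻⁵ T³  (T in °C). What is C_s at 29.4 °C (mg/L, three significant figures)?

C_s = 14.652 − 0.41022×29.4 + 0.007991×29.4² − 7.7774×10⁻⁵×29.4³ = 7.522 mg/L.

C_s ≈ 7.52 mg/L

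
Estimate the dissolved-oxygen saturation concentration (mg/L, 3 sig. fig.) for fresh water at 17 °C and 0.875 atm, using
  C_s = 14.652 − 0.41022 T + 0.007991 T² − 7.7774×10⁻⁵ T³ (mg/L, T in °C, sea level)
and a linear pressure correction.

At sea level: C_s = 14.652 − 0.41022×17 + 0.007991×17² − 7.7774×10⁻⁵×17³ = 9.606 mg/L.
Pressure correction: C_s' = 9.606 × 0.875 = 8.405 mg/L.

C_s ≈ 8.40 mg/L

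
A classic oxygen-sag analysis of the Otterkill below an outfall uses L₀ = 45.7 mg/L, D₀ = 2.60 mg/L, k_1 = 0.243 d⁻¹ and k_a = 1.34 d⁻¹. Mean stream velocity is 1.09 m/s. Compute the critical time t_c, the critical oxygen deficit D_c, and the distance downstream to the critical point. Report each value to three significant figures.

At the critical point dD/dt = 0, so k_1 L₀ e^(−k_1 t) = k_a D. Substituting D(t) from the Streeter–Phelps equation and solving for t gives
t_c = ln[(k_a/k_1)(1 − D₀(k_a−k_1)/(k_1 L₀))] / (k_a−k_1).
Here k_a−k_1 = 1.097 d⁻¹ and 1 − D₀(k_a−k_1)/(k_1 L₀) = 1 − 2.60×1.097/(0.243×45.7) = 0.7432, so
t_c = ln(5.514 × 0.7432) / 1.097 = 1.411 / 1.097 = 1.286 d.
D_c = (k_1/k_a) L₀ e^(−k_1 t_c) = (0.243/1.34) × 45.7 × e^(−0.243×1.286) = 0.1813 × 45.7 × 0.7317 = 6.063 mg/L.
x_c = v t_c = 1.09 m/s × 1.286 d × 86400 s/d = 121100 m ≈ 121 km.

t_c ≈ 1.29 d; D_c ≈ 6.06 mg/L; x_c ≈ 121 km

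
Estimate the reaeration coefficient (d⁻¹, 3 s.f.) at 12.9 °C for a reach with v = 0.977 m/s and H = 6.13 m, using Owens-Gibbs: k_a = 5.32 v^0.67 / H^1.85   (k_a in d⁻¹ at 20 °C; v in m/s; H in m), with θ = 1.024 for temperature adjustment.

k_a(20) = 5.32 × 0.977^0.67 / 6.13^1.85 = 5.32 × 0.9845 / 28.63 = 0.1830 d⁻¹.
k_a(12.9) = 0.1830 × 1.024^(12.9−20) = 0.1830 × 0.8450 = 0.1546 d⁻¹.

k_a ≈ 0.155 d⁻¹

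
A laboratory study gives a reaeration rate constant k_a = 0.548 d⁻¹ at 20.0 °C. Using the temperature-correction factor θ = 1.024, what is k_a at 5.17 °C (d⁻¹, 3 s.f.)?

k_a ≈ 0.386 d⁻¹

k_a(T₂) = k_a(T₁) · θ^(T₂−T₁) = 0.548 × 1.024^(5.17−20.0)
= 0.548 × 1.024^-14.8 = 0.548 × 0.7035 = 0.3855 d⁻¹.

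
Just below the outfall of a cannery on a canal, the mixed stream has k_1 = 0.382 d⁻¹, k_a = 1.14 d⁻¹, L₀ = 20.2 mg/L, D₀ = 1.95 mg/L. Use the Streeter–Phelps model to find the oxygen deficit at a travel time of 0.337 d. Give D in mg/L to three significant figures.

k_1 L₀/(k_a−k_1) = 0.382×20.2/(1.14−0.382) = 7.716/0.7580 = 10.18 mg/L.
e^(−k_1 t) = e^(−0.382×0.3370) = 0.8792; e^(−k_a t) = e^(−1.14×0.3370) = 0.6810.
D = 10.18 × (0.8792 − 0.6810) + 1.95 × 0.6810 = 2.018 + 1.328 = 3.346 mg/L.

D ≈ 3.35 mg/L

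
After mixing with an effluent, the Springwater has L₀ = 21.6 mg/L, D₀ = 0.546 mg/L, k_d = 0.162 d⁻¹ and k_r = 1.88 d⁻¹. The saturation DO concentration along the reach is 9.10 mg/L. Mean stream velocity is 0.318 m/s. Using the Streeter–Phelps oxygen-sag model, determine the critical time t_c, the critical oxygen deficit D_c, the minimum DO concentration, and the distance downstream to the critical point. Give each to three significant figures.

With k_r/k_d = 11.60 and 1 − D₀(k_r−k_d)/(k_d L₀) = 0.7319,
t_c = ln(11.60 × 0.7319) / (1.88 − 0.162) = ln(8.494) / 1.718 = 2.139/1.718 = 1.245 d.
D_c = (k_d/k_r) L₀ e^(−k_d t_c) = (0.162/1.88) × 21.6 × e^(−0.162×1.245) = 0.08617 × 21.6 × 0.8173 = 1.521 mg/L.
Minimum DO = C_s − D_c = 9.10 − 1.521 = 7.579 mg/L.
x_c = v t_c = 0.318 m/s × 1.245 d × 86400 s/d = 34210 m ≈ 34.2 km.

t_c ≈ 1.25 d; D_c ≈ 1.52 mg/L; min DO ≈ 7.58 mg/L; x_c ≈ 34.2 km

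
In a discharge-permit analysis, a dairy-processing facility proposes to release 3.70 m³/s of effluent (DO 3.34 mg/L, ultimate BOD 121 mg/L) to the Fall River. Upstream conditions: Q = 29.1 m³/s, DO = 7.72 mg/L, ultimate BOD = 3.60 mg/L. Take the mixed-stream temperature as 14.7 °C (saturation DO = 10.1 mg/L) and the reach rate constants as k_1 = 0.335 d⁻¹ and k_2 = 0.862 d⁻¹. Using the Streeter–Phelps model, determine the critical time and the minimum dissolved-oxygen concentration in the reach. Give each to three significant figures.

t_c ≈ 1.20 d; minimum DO ≈ 5.72 mg/L

Mixed DO = (29.1×7.72 + 3.70×3.34)/(29.1+3.70) = 237.0/32.80 = 7.226 mg/L.
Mixed L₀ = (29.1×3.60 + 3.70×121)/(32.80) = 552.5/32.80 = 16.84 mg/L.
Initial deficit D₀ = C_s − DO₀ = 10.1 − 7.226 = 2.874 mg/L.
t_c = (1/0.5270) ln[(0.862/0.335)(1 − 2.874×0.5270/(0.335×16.84))] = 1.898 × ln(1.882) = 1.200 d.
D_c = (0.335/0.862) × 16.84 × e^(−0.335×1.200) = 0.3886 × 16.84 × 0.6689 = 4.379 mg/L.
Minimum DO = 10.1 − 4.379 = 5.721 mg/L.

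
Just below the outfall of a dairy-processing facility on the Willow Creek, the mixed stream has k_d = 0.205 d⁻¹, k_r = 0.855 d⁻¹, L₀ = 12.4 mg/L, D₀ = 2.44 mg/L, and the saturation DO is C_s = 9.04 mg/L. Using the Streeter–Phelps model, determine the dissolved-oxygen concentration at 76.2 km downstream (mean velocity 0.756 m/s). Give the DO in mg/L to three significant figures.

Travel time t = x/v = 76.2 km / (0.756 m/s) = 76200 m / 0.756 m/s = 100800 s = 1.167 d.
k_d L₀/(k_r−k_d) = 0.205×12.4/(0.855−0.205) = 2.542/0.6500 = 3.911 mg/L.
e^(−k_d t) = e^(−0.205×1.167) = 0.7873; e^(−k_r t) = e^(−0.855×1.167) = 0.3688.
D = 3.911 × (0.7873 − 0.3688) + 2.44 × 0.3688 = 1.637 + 0.8999 = 2.536 mg/L.
DO = C_s − D = 9.04 − 2.536 = 6.504 mg/L.

DO ≈ 6.50 mg/L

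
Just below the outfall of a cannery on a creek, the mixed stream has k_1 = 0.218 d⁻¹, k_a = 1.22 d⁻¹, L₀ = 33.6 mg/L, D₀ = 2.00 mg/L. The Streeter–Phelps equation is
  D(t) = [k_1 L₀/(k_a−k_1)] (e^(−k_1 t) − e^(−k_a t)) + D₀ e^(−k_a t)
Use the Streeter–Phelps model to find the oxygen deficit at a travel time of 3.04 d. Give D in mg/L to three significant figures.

D ≈ 3.64 mg/L

k_1 L₀/(k_a−k_1) = 0.218×33.6/(1.22−0.218) = 7.325/1.002 = 7.310 mg/L.
e^(−k_1 t) = e^(−0.218×3.040) = 0.5154; e^(−k_a t) = e^(−1.22×3.040) = 0.02451.
D = 7.310 × (0.5154 − 0.02451) + 2.00 × 0.02451 = 3.589 + 0.04901 = 3.638 mg/L.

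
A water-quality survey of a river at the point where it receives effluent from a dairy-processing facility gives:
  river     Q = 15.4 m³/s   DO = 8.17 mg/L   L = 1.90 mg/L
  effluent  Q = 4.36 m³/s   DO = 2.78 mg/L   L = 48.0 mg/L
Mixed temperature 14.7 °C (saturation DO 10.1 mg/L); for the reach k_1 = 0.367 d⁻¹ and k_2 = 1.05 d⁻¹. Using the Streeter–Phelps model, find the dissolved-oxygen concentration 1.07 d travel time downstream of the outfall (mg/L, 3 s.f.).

DO ≈ 6.81 mg/L

Mixed DO = (15.4×8.17 + 4.36×2.78)/(15.4+4.36) = 137.9/19.76 = 6.981 mg/L.
Mixed L₀ = (15.4×1.90 + 4.36×48.0)/(19.76) = 238.5/19.76 = 12.07 mg/L.
Initial deficit D₀ = C_s − DO₀ = 10.1 − 6.981 = 3.119 mg/L.
D(1.07) = [0.367×12.07/(1.05−0.367)](e^(−0.367×1.07) − e^(−1.05×1.07)) + 3.119 e^(−1.05×1.07)
= 6.487 × (0.6752 − 0.3251) + 3.119 × 0.3251 = 3.285 mg/L.
DO = 10.1 − 3.285 = 6.815 mg/L.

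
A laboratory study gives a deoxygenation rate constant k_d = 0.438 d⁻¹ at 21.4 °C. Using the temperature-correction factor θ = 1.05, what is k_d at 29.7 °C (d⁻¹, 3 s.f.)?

k_d ≈ 0.657 d⁻¹

k_d(T₂) = k_d(T₁) · θ^(T₂−T₁) = 0.438 × 1.05^(29.7−21.4)
= 0.438 × 1.05^8.30 = 0.438 × 1.499 = 0.6567 d⁻¹.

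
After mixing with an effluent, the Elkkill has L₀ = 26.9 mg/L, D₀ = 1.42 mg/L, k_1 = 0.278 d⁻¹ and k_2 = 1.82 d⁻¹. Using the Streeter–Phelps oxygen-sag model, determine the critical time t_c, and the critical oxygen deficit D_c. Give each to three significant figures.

t_c ≈ 0.994 d; D_c ≈ 3.12 mg/L

At the critical point dD/dt = 0, so k_1 L₀ e^(−k_1 t) = k_2 D. Substituting D(t) from the Streeter–Phelps equation and solving for t gives
t_c = ln[(k_2/k_1)(1 − D₀(k_2−k_1)/(k_1 L₀))] / (k_2−k_1).
Here k_2−k_1 = 1.542 d⁻¹ and 1 − D₀(k_2−k_1)/(k_1 L₀) = 1 − 1.42×1.542/(0.278×26.9) = 0.7072, so
t_c = ln(6.547 × 0.7072) / 1.542 = 1.533 / 1.542 = 0.9939 d.
L(t_c) = L₀ e^(−k_1 t_c) = 26.9 × 0.7586 = 20.41 mg/L, and at the critical point k_2 D_c = k_1 L, so D_c = (0.278/1.82) × 20.41 = 3.117 mg/L.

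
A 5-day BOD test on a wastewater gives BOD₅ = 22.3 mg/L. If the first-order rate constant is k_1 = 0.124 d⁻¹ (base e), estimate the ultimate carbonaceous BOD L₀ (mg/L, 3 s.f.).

L₀ ≈ 48.3 mg/L

BOD₅ = L₀(1 − e^(−5k_1)) ⇒ L₀ = BOD₅ / (1 − e^(−5×0.124))
= 22.3 / (1 − 0.5379) = 22.3 / 0.4621 = 48.26 mg/L.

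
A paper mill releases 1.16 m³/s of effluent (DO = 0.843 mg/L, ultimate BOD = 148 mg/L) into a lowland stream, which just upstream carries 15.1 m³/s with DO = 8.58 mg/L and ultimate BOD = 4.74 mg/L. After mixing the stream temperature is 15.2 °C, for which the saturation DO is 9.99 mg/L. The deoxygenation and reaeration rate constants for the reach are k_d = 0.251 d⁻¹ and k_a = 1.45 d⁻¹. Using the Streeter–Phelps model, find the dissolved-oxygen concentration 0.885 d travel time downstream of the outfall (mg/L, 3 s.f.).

DO ≈ 7.81 mg/L

Mixed DO = (15.1×8.58 + 1.16×0.843)/(15.1+1.16) = 130.5/16.26 = 8.028 mg/L.
Mixed L₀ = (15.1×4.74 + 1.16×148)/(16.26) = 243.3/16.26 = 14.96 mg/L.
Initial deficit D₀ = C_s − DO₀ = 9.99 − 8.028 = 1.962 mg/L.
D(0.885) = [0.251×14.96/(1.45−0.251)](e^(−0.251×0.885) − e^(−1.45×0.885)) + 1.962 e^(−1.45×0.885)
= 3.132 × (0.8008 − 0.2771) + 1.962 × 0.2771 = 2.184 mg/L.
DO = 9.99 − 2.184 = 7.806 mg/L.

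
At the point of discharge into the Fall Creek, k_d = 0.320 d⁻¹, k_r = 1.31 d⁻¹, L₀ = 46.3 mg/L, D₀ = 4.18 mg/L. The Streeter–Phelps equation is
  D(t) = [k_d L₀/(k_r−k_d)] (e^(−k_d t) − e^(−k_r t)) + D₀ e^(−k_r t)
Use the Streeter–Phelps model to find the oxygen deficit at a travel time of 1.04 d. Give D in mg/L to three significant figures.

D ≈ 7.97 mg/L

k_d L₀/(k_r−k_d) = 0.320×46.3/(1.31−0.320) = 14.82/0.9900 = 14.97 mg/L.
e^(−k_d t) = e^(−0.320×1.040) = 0.7169; e^(−k_r t) = e^(−1.31×1.040) = 0.2560.
D = 14.97 × (0.7169 − 0.2560) + 4.18 × 0.2560 = 6.897 + 1.070 = 7.967 mg/L.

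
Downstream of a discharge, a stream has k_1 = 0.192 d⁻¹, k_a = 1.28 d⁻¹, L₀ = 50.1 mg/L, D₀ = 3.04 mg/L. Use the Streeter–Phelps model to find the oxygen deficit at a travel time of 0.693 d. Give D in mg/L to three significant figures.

k_1 L₀/(k_a−k_1) = 0.192×50.1/(1.28−0.192) = 9.619/1.088 = 8.841 mg/L.
e^(−k_1 t) = e^(−0.192×0.6930) = 0.8754; e^(−k_a t) = e^(−1.28×0.6930) = 0.4119.
D = 8.841 × (0.8754 − 0.4119) + 3.04 × 0.4119 = 4.098 + 1.252 = 5.350 mg/L.

D ≈ 5.35 mg/L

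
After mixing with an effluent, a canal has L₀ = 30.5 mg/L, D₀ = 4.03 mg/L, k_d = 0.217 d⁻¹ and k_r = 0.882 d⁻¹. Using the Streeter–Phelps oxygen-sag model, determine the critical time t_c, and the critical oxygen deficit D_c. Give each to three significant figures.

t_c ≈ 1.33 d; D_c ≈ 5.62 mg/L

At the critical point dD/dt = 0, so k_d L₀ e^(−k_d t) = k_r D. Substituting D(t) from the Streeter–Phelps equation and solving for t gives
t_c = ln[(k_r/k_d)(1 − D₀(k_r−k_d)/(k_d L₀))] / (k_r−k_d).
Here k_r−k_d = 0.6650 d⁻¹ and 1 − D₀(k_r−k_d)/(k_d L₀) = 1 − 4.03×0.6650/(0.217×30.5) = 0.5951, so
t_c = ln(4.065 × 0.5951) / 0.6650 = 0.8832 / 0.6650 = 1.328 d.
L(t_c) = L₀ e^(−k_d t_c) = 30.5 × 0.7496 = 22.86 mg/L, and at the critical point k_r D_c = k_d L, so D_c = (0.217/0.882) × 22.86 = 5.625 mg/L.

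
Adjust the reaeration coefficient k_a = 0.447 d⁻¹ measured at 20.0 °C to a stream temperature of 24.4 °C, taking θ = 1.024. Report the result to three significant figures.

k_a(T₂) = k_a(T₁) · θ^(T₂−T₁) = 0.447 × 1.024^(24.4−20.0)
= 0.447 × 1.024^4.40 = 0.447 × 1.110 = 0.4962 d⁻¹.

k_a ≈ 0.496 d⁻¹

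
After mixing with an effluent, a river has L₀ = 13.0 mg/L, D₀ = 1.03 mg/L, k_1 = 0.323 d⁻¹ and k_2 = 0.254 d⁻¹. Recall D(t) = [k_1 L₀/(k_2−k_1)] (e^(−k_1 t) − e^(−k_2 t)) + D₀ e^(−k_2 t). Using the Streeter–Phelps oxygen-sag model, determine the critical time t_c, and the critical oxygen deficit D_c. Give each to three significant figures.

With k_2/k_1 = 0.7864 and 1 − D₀(k_2−k_1)/(k_1 L₀) = 1.017,
t_c = ln(0.7864 × 1.017) / (0.254 − 0.323) = ln(0.7997) / -0.06900 = -0.2235/-0.06900 = 3.240 d.
D_c = (k_1/k_2) L₀ e^(−k_1 t_c) = (0.323/0.254) × 13.0 × e^(−0.323×3.240) = 1.272 × 13.0 × 0.3512 = 5.806 mg/L.

t_c ≈ 3.24 d; D_c ≈ 5.81 mg/L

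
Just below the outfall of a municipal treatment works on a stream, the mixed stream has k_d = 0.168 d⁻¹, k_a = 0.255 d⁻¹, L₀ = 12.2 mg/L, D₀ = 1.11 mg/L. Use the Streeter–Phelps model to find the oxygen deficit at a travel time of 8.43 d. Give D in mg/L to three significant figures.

D ≈ 3.10 mg/L

k_d L₀/(k_a−k_d) = 0.168×12.2/(0.255−0.168) = 2.050/0.08700 = 23.56 mg/L.
e^(−k_d t) = e^(−0.168×8.430) = 0.2426; e^(−k_a t) = e^(−0.255×8.430) = 0.1165.
D = 23.56 × (0.2426 − 0.1165) + 1.11 × 0.1165 = 2.971 + 0.1293 = 3.100 mg/L.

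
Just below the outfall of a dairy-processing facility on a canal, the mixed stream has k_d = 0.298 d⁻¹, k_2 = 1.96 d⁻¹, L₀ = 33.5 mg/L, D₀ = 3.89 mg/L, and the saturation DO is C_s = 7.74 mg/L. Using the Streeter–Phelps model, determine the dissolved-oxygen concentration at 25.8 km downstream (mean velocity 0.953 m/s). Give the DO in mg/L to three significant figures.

DO ≈ 3.41 mg/L

Travel time t = x/v = 25.8 km / (0.953 m/s) = 25800 m / 0.953 m/s = 27070 s = 0.3133 d.
k_d L₀/(k_2−k_d) = 0.298×33.5/(1.96−0.298) = 9.983/1.662 = 6.007 mg/L.
e^(−k_d t) = e^(−0.298×0.3133) = 0.9109; e^(−k_2 t) = e^(−1.96×0.3133) = 0.5411.
D = 6.007 × (0.9109 − 0.5411) + 3.89 × 0.5411 = 2.221 + 2.105 = 4.326 mg/L.
DO = C_s − D = 7.74 − 4.326 = 3.414 mg/L.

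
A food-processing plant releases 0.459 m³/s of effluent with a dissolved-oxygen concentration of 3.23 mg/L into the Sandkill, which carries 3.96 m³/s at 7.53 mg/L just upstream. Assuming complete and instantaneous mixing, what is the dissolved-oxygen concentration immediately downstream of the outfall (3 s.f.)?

Flow-weighted mixing: C = (Q_r C_r + Q_w C_w)/(Q_r + Q_w)
= (3.96×7.53 + 0.459×3.23)/(3.96 + 0.459) = 31.30/4.419 = 7.083 mg/L.

7.08 mg/L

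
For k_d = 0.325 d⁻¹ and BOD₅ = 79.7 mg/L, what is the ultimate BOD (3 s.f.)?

L₀ ≈ 99.2 mg/L

BOD₅ = L₀(1 − e^(−5k_d)) ⇒ L₀ = BOD₅ / (1 − e^(−5×0.325))
= 79.7 / (1 − 0.1969) = 79.7 / 0.8031 = 99.24 mg/L.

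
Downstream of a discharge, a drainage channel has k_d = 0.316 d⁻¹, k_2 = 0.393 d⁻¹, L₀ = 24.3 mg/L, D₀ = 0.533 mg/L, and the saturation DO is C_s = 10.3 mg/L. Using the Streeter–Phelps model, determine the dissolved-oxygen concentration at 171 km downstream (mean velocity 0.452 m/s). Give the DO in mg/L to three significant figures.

Travel time t = x/v = 171 km / (0.452 m/s) = 171000 m / 0.452 m/s = 378300 s = 4.379 d.
k_d L₀/(k_2−k_d) = 0.316×24.3/(0.393−0.316) = 7.679/0.07700 = 99.72 mg/L.
e^(−k_d t) = e^(−0.316×4.379) = 0.2507; e^(−k_2 t) = e^(−0.393×4.379) = 0.1789.
D = 99.72 × (0.2507 − 0.1789) + 0.533 × 0.1789 = 7.154 + 0.09536 = 7.250 mg/L.
DO = C_s − D = 10.3 − 7.250 = 3.050 mg/L.

DO ≈ 3.05 mg/L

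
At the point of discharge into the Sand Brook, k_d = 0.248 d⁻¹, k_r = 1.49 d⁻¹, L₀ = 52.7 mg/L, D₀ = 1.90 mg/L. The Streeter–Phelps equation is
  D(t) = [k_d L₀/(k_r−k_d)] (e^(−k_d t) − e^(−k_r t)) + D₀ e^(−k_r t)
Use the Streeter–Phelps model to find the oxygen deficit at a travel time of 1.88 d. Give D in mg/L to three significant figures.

k_d L₀/(k_r−k_d) = 0.248×52.7/(1.49−0.248) = 13.07/1.242 = 10.52 mg/L.
e^(−k_d t) = e^(−0.248×1.880) = 0.6274; e^(−k_r t) = e^(−1.49×1.880) = 0.06074.
D = 10.52 × (0.6274 − 0.06074) + 1.90 × 0.06074 = 5.963 + 0.1154 = 6.078 mg/L.

D ≈ 6.08 mg/L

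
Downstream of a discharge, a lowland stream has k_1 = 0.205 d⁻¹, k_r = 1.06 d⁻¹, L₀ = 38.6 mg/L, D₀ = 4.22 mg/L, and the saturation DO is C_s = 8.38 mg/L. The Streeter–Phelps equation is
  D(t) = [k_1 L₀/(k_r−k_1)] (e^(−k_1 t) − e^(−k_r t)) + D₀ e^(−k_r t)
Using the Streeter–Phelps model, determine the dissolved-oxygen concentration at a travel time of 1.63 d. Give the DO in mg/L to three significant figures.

k_1 L₀/(k_r−k_1) = 0.205×38.6/(1.06−0.205) = 7.913/0.8550 = 9.255 mg/L.
e^(−k_1 t) = e^(−0.205×1.630) = 0.7159; e^(−k_r t) = e^(−1.06×1.630) = 0.1777.
D = 9.255 × (0.7159 − 0.1777) + 4.22 × 0.1777 = 4.982 + 0.7498 = 5.731 mg/L.
DO = C_s − D = 8.38 − 5.731 = 2.649 mg/L.

DO ≈ 2.65 mg/L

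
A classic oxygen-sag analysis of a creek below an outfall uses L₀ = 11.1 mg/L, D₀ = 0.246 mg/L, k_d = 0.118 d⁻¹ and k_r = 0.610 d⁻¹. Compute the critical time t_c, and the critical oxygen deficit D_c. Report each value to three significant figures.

t_c ≈ 3.14 d; D_c ≈ 1.48 mg/L

At the critical point dD/dt = 0, so k_d L₀ e^(−k_d t) = k_r D. Substituting D(t) from the Streeter–Phelps equation and solving for t gives
t_c = ln[(k_r/k_d)(1 − D₀(k_r−k_d)/(k_d L₀))] / (k_r−k_d).
Here k_r−k_d = 0.4920 d⁻¹ and 1 − D₀(k_r−k_d)/(k_d L₀) = 1 − 0.246×0.4920/(0.118×11.1) = 0.9076, so
t_c = ln(5.169 × 0.9076) / 0.4920 = 1.546 / 0.4920 = 3.142 d.
D_c = (k_d/k_r) L₀ e^(−k_d t_c) = (0.118/0.610) × 11.1 × e^(−0.118×3.142) = 0.1934 × 11.1 × 0.6902 = 1.482 mg/L.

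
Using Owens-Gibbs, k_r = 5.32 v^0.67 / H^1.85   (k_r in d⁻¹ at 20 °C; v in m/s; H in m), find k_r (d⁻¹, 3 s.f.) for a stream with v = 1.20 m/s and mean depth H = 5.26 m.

k_r ≈ 0.279 d⁻¹

k_r = 5.32 × 1.20^0.67 / 5.26^1.85 = 5.32 × 1.130 / 21.57 = 0.2787 d⁻¹.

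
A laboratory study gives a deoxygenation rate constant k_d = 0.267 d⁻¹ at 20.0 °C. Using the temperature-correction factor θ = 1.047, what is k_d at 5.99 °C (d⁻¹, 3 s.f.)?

k_d(T₂) = k_d(T₁) · θ^(T₂−T₁) = 0.267 × 1.047^(5.99−20.0)
= 0.267 × 1.047^-14.0 = 0.267 × 0.5255 = 0.1403 d⁻¹.

k_d ≈ 0.140 d⁻¹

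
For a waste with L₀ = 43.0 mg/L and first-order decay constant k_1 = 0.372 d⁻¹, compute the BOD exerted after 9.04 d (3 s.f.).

y ≈ 41.5 mg/L

y_t = L₀(1 − e^(−k_1 t)) = 43.0 × (1 − e^(−0.372×9.04))
= 43.0 × (1 − 0.03464) = 43.0 × 0.9654 = 41.51 mg/L.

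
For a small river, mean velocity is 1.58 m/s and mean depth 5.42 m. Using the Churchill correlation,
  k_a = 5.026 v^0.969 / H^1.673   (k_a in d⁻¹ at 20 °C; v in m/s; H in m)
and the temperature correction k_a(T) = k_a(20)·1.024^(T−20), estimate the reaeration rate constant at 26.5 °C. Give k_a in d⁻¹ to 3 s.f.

k_a(20) = 5.026 × 1.58^0.969 / 5.42^1.673 = 5.026 × 1.558 / 16.90 = 0.4632 d⁻¹.
k_a(26.5) = 0.4632 × 1.024^(26.5−20) = 0.4632 × 1.167 = 0.5404 d⁻¹.

k_a ≈ 0.540 d⁻¹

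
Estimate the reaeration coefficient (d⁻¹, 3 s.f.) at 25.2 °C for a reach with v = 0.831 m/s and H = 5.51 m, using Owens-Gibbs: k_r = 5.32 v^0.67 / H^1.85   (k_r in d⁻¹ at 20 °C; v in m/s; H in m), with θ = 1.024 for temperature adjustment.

k_r(20) = 5.32 × 0.831^0.67 / 5.51^1.85 = 5.32 × 0.8833 / 23.50 = 0.1999 d⁻¹.
k_r(25.2) = 0.1999 × 1.024^(25.2−20) = 0.1999 × 1.131 = 0.2262 d⁻¹.

k_r ≈ 0.226 d⁻¹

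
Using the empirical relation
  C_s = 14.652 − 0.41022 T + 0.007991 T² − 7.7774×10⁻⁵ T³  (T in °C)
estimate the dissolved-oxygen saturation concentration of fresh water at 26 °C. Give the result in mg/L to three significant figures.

C_s ≈ 8.02 mg/L

C_s = 14.652 − 0.41022×26 + 0.007991×26² − 7.7774×10⁻⁵×26³ = 8.021 mg/L.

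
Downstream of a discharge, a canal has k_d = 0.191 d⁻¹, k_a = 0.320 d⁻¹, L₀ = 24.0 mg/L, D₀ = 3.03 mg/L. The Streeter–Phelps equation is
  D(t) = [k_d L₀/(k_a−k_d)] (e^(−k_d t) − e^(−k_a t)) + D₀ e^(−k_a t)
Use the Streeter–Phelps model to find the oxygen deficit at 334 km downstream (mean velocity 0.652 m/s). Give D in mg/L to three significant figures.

D ≈ 6.58 mg/L

Travel time t = x/v = 334 km / (0.652 m/s) = 334000 m / 0.652 m/s = 512300 s = 5.929 d.
k_d L₀/(k_a−k_d) = 0.191×24.0/(0.320−0.191) = 4.584/0.1290 = 35.53 mg/L.
e^(−k_d t) = e^(−0.191×5.929) = 0.3222; e^(−k_a t) = e^(−0.320×5.929) = 0.1500.
D = 35.53 × (0.3222 − 0.1500) + 3.03 × 0.1500 = 6.122 + 0.4544 = 6.576 mg/L.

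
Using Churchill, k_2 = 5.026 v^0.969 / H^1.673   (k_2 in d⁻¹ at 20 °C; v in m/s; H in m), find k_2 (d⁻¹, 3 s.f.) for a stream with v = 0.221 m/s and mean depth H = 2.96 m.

k_2 = 5.026 × 0.221^0.969 / 2.96^1.673 = 5.026 × 0.2316 / 6.144 = 0.1894 d⁻¹.

k_2 ≈ 0.189 d⁻¹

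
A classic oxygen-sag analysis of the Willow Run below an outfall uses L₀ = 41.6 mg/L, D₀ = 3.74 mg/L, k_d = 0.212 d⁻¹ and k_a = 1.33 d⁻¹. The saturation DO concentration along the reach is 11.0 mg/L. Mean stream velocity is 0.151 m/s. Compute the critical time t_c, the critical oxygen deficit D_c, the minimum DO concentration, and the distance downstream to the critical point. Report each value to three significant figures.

t_c ≈ 1.07 d; D_c ≈ 5.29 mg/L; min DO ≈ 5.71 mg/L; x_c ≈ 13.9 km

With k_a/k_d = 6.274 and 1 − D₀(k_a−k_d)/(k_d L₀) = 0.5259,
t_c = ln(6.274 × 0.5259) / (1.33 − 0.212) = ln(3.299) / 1.118 = 1.194/1.118 = 1.068 d.
D_c = (k_d/k_a) L₀ e^(−k_d t_c) = (0.212/1.33) × 41.6 × e^(−0.212×1.068) = 0.1594 × 41.6 × 0.7974 = 5.288 mg/L.
Minimum DO = C_s − D_c = 11.0 − 5.288 = 5.712 mg/L.
x_c = v t_c = 0.151 m/s × 1.068 d × 86400 s/d = 13930 m ≈ 13.9 km.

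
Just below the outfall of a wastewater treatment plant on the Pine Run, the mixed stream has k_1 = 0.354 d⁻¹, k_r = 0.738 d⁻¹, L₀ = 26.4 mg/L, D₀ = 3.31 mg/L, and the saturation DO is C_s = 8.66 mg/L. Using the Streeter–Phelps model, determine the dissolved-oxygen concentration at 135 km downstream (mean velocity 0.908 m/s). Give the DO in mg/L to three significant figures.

DO ≈ 1.33 mg/L

Travel time t = x/v = 135 km / (0.908 m/s) = 135000 m / 0.908 m/s = 148700 s = 1.721 d.
k_1 L₀/(k_r−k_1) = 0.354×26.4/(0.738−0.354) = 9.346/0.3840 = 24.34 mg/L.
e^(−k_1 t) = e^(−0.354×1.721) = 0.5438; e^(−k_r t) = e^(−0.738×1.721) = 0.2808.
D = 24.34 × (0.5438 − 0.2808) + 3.31 × 0.2808 = 6.400 + 0.9296 = 7.329 mg/L.
DO = C_s − D = 8.66 − 7.329 = 1.331 mg/L.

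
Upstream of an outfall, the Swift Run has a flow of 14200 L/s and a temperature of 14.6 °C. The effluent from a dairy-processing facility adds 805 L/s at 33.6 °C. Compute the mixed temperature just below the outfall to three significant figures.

15.6 °C

Flow-weighted mixing: C = (Q_r C_r + Q_w C_w)/(Q_r + Q_w)
= (14200×14.6 + 805×33.6)/(14200 + 805) = 234400/15000 = 15.62 °C.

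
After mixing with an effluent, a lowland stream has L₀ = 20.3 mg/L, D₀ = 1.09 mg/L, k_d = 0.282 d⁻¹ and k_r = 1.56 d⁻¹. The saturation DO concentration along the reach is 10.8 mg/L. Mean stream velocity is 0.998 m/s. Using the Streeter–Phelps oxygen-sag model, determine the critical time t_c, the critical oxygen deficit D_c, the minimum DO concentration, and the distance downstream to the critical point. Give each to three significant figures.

t_c ≈ 1.12 d; D_c ≈ 2.68 mg/L; min DO ≈ 8.12 mg/L; x_c ≈ 96.6 km

With k_r/k_d = 5.532 and 1 − D₀(k_r−k_d)/(k_d L₀) = 0.7567,
t_c = ln(5.532 × 0.7567) / (1.56 − 0.282) = ln(4.186) / 1.278 = 1.432/1.278 = 1.120 d.
D_c = (k_d/k_r) L₀ e^(−k_d t_c) = (0.282/1.56) × 20.3 × e^(−0.282×1.120) = 0.1808 × 20.3 × 0.7291 = 2.676 mg/L.
Minimum DO = C_s − D_c = 10.8 − 2.676 = 8.124 mg/L.
x_c = v t_c = 0.998 m/s × 1.120 d × 86400 s/d = 96600 m ≈ 96.6 km.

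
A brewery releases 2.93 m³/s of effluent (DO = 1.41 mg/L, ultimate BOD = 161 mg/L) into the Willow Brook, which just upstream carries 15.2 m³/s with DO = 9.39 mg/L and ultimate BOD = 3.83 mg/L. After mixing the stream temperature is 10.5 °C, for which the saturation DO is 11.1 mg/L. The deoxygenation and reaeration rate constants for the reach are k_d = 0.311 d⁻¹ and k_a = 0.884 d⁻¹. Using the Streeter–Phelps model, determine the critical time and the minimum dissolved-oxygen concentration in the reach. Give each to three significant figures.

Mixed DO = (15.2×9.39 + 2.93×1.41)/(15.2+2.93) = 146.9/18.13 = 8.100 mg/L.
Mixed L₀ = (15.2×3.83 + 2.93×161)/(18.13) = 529.9/18.13 = 29.23 mg/L.
Initial deficit D₀ = C_s − DO₀ = 11.1 − 8.100 = 3.000 mg/L.
t_c = (1/0.5730) ln[(0.884/0.311)(1 − 3.000×0.5730/(0.311×29.23))] = 1.745 × ln(2.305) = 1.457 d.
D_c = (0.311/0.884) × 29.23 × e^(−0.311×1.457) = 0.3518 × 29.23 × 0.6356 = 6.536 mg/L.
Minimum DO = 11.1 − 6.536 = 4.564 mg/L.

t_c ≈ 1.46 d; minimum DO ≈ 4.56 mg/L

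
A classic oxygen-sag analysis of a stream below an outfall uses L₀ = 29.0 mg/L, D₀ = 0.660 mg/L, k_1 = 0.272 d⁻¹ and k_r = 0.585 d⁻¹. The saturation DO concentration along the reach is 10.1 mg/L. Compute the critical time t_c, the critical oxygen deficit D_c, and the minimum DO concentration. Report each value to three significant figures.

At the critical point dD/dt = 0, so k_1 L₀ e^(−k_1 t) = k_r D. Substituting D(t) from the Streeter–Phelps equation and solving for t gives
t_c = ln[(k_r/k_1)(1 − D₀(k_r−k_1)/(k_1 L₀))] / (k_r−k_1).
Here k_r−k_1 = 0.3130 d⁻¹ and 1 − D₀(k_r−k_1)/(k_1 L₀) = 1 − 0.660×0.3130/(0.272×29.0) = 0.9738, so
t_c = ln(2.151 × 0.9738) / 0.3130 = 0.7393 / 0.3130 = 2.362 d.
D_c = (k_1/k_r) L₀ e^(−k_1 t_c) = (0.272/0.585) × 29.0 × e^(−0.272×2.362) = 0.4650 × 29.0 × 0.5260 = 7.093 mg/L.
Minimum DO = C_s − D_c = 10.1 − 7.093 = 3.007 mg/L.

t_c ≈ 2.36 d; D_c ≈ 7.09 mg/L; min DO ≈ 3.01 mg/L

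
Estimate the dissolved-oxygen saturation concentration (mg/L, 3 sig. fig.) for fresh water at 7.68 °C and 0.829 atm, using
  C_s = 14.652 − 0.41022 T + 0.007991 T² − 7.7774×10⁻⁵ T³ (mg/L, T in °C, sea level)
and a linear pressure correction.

C_s ≈ 9.90 mg/L

At sea level: C_s = 14.652 − 0.41022×7.68 + 0.007991×7.68² − 7.7774×10⁻⁵×7.68³ = 11.94 mg/L.
Pressure correction: C_s' = 11.94 × 0.829 = 9.896 mg/L.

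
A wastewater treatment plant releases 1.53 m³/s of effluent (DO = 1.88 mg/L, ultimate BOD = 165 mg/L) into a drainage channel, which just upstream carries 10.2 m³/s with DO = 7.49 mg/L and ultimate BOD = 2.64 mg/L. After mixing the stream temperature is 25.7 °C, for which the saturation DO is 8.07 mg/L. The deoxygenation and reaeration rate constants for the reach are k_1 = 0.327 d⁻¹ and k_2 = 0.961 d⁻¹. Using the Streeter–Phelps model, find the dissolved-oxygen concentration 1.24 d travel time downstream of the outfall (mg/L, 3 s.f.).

Mixed DO = (10.2×7.49 + 1.53×1.88)/(10.2+1.53) = 79.27/11.73 = 6.758 mg/L.
Mixed L₀ = (10.2×2.64 + 1.53×165)/(11.73) = 279.4/11.73 = 23.82 mg/L.
Initial deficit D₀ = C_s − DO₀ = 8.07 − 6.758 = 1.312 mg/L.
D(1.24) = [0.327×23.82/(0.961−0.327)](e^(−0.327×1.24) − e^(−0.961×1.24)) + 1.312 e^(−0.961×1.24)
= 12.28 × (0.6667 − 0.3037) + 1.312 × 0.3037 = 4.857 mg/L.
DO = 8.07 − 4.857 = 3.213 mg/L.

DO ≈ 3.21 mg/L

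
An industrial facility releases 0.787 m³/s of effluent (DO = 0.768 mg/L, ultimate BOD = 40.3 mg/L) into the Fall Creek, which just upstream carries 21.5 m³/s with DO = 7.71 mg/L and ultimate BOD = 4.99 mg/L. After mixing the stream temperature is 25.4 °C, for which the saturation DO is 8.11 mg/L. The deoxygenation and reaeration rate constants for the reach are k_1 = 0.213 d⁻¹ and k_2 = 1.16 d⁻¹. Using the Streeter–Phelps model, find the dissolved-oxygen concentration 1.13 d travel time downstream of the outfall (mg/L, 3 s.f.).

Mixed DO = (21.5×7.71 + 0.787×0.768)/(21.5+0.787) = 166.4/22.29 = 7.465 mg/L.
Mixed L₀ = (21.5×4.99 + 0.787×40.3)/(22.29) = 139.0/22.29 = 6.237 mg/L.
Initial deficit D₀ = C_s − DO₀ = 8.11 − 7.465 = 0.6451 mg/L.
D(1.13) = [0.213×6.237/(1.16−0.213)](e^(−0.213×1.13) − e^(−1.16×1.13)) + 0.6451 e^(−1.16×1.13)
= 1.403 × (0.7861 − 0.2696) + 0.6451 × 0.2696 = 0.8985 mg/L.
DO = 8.11 − 0.8985 = 7.212 mg/L.

DO ≈ 7.21 mg/L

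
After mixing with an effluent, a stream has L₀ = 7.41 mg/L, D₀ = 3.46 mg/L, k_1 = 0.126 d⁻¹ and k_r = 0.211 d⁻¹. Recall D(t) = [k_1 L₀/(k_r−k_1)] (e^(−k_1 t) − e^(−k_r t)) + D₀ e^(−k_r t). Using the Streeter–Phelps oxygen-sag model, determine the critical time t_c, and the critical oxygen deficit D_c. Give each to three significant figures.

With k_r/k_1 = 1.675 and 1 − D₀(k_r−k_1)/(k_1 L₀) = 0.6850,
t_c = ln(1.675 × 0.6850) / (0.211 − 0.126) = ln(1.147) / 0.08500 = 0.1372/0.08500 = 1.615 d.
D_c = (k_1/k_r) L₀ e^(−k_1 t_c) = (0.126/0.211) × 7.41 × e^(−0.126×1.615) = 0.5972 × 7.41 × 0.8159 = 3.610 mg/L.

t_c ≈ 1.61 d; D_c ≈ 3.61 mg/L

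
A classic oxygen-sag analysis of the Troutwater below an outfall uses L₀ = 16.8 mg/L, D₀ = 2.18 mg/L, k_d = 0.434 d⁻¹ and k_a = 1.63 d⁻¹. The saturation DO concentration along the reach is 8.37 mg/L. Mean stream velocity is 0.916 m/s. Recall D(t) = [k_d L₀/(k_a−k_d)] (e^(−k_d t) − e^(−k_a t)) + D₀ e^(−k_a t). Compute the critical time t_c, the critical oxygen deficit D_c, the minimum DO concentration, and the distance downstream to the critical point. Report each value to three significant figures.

t_c ≈ 0.736 d; D_c ≈ 3.25 mg/L; min DO ≈ 5.12 mg/L; x_c ≈ 58.3 km

t_c = [1/(k_a−k_d)] ln[(k_a/k_d)(1 − D₀(k_a−k_d)/(k_d L₀))]
= [1/(1.63−0.434)] ln[(1.63/0.434)(1 − 2.18×1.196/(0.434×16.8))]
= (1/1.196) ln[3.756 × 0.6424] = 0.8361 × ln(2.413) = 0.8361 × 0.8808 = 0.7364 d.
D_c = (k_d/k_a) L₀ e^(−k_d t_c) = (0.434/1.63) × 16.8 × e^(−0.434×0.7364) = 0.2663 × 16.8 × 0.7264 = 3.249 mg/L.
Minimum DO = C_s − D_c = 8.37 − 3.249 = 5.121 mg/L.
x_c = v t_c = 0.916 m/s × 0.7364 d × 86400 s/d = 58280 m ≈ 58.3 km.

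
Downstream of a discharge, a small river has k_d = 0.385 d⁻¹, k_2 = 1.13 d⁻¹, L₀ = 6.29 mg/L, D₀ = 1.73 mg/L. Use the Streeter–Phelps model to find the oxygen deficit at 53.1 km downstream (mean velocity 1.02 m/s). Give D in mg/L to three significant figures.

D ≈ 1.81 mg/L

Travel time t = x/v = 53.1 km / (1.02 m/s) = 53100 m / 1.02 m/s = 52060 s = 0.6025 d.
k_d L₀/(k_2−k_d) = 0.385×6.29/(1.13−0.385) = 2.422/0.7450 = 3.251 mg/L.
e^(−k_d t) = e^(−0.385×0.6025) = 0.7930; e^(−k_2 t) = e^(−1.13×0.6025) = 0.5062.
D = 3.251 × (0.7930 − 0.5062) + 1.73 × 0.5062 = 0.9322 + 0.8757 = 1.808 mg/L.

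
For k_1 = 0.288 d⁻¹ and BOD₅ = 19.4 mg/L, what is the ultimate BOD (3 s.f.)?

BOD₅ = L₀(1 − e^(−5k_1)) ⇒ L₀ = BOD₅ / (1 − e^(−5×0.288))
= 19.4 / (1 − 0.2369) = 19.4 / 0.7631 = 25.42 mg/L.

L₀ ≈ 25.4 mg/L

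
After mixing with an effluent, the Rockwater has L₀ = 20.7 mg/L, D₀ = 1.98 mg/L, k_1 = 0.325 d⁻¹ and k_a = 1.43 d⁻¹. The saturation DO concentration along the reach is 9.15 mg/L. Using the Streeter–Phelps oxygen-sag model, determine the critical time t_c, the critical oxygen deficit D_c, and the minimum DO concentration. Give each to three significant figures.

With k_a/k_1 = 4.400 and 1 − D₀(k_a−k_1)/(k_1 L₀) = 0.6748,
t_c = ln(4.400 × 0.6748) / (1.43 − 0.325) = ln(2.969) / 1.105 = 1.088/1.105 = 0.9848 d.
D_c = (k_1/k_a) L₀ e^(−k_1 t_c) = (0.325/1.43) × 20.7 × e^(−0.325×0.9848) = 0.2273 × 20.7 × 0.7261 = 3.416 mg/L.
Minimum DO = C_s − D_c = 9.15 − 3.416 = 5.734 mg/L.

t_c ≈ 0.985 d; D_c ≈ 3.42 mg/L; min DO ≈ 5.73 mg/L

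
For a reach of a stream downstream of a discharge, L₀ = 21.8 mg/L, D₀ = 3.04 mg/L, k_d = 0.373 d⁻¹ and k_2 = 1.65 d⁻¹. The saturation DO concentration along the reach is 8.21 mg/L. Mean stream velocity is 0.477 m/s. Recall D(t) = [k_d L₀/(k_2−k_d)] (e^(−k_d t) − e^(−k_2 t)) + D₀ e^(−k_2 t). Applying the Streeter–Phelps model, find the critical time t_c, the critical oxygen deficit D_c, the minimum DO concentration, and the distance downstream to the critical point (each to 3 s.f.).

t_c ≈ 0.656 d; D_c ≈ 3.86 mg/L; min DO ≈ 4.35 mg/L; x_c ≈ 27.0 km

At the critical point dD/dt = 0, so k_d L₀ e^(−k_d t) = k_2 D. Substituting D(t) from the Streeter–Phelps equation and solving for t gives
t_c = ln[(k_2/k_d)(1 − D₀(k_2−k_d)/(k_d L₀))] / (k_2−k_d).
Here k_2−k_d = 1.277 d⁻¹ and 1 − D₀(k_2−k_d)/(k_d L₀) = 1 − 3.04×1.277/(0.373×21.8) = 0.5226, so
t_c = ln(4.424 × 0.5226) / 1.277 = 0.8380 / 1.277 = 0.6562 d.
D_c = (k_d/k_2) L₀ e^(−k_d t_c) = (0.373/1.65) × 21.8 × e^(−0.373×0.6562) = 0.2261 × 21.8 × 0.7829 = 3.858 mg/L.
Minimum DO = C_s − D_c = 8.21 − 3.858 = 4.352 mg/L.
x_c = v t_c = 0.477 m/s × 0.6562 d × 86400 s/d = 27040 m ≈ 27.0 km.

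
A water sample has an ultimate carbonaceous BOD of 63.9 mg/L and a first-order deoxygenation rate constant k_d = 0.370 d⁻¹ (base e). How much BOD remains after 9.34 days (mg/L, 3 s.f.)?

L_t = L₀ e^(−k_d t) = 63.9 × e^(−0.370×9.34) = 63.9 × 0.03156 = 2.017 mg/L.

L ≈ 2.02 mg/L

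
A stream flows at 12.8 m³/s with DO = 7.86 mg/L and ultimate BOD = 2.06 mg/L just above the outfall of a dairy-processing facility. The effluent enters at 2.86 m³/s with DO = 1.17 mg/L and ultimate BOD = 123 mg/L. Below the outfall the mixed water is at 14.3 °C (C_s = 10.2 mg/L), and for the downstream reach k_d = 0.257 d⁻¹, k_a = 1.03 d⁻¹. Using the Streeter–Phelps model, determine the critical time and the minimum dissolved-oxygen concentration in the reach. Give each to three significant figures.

t_c ≈ 1.04 d; minimum DO ≈ 5.58 mg/L

Mixed DO = (12.8×7.86 + 2.86×1.17)/(12.8+2.86) = 104.0/15.66 = 6.638 mg/L.
Mixed L₀ = (12.8×2.06 + 2.86×123)/(15.66) = 378.1/15.66 = 24.15 mg/L.
Initial deficit D₀ = C_s − DO₀ = 10.2 − 6.638 = 3.562 mg/L.
t_c = (1/0.7730) ln[(1.03/0.257)(1 − 3.562×0.7730/(0.257×24.15))] = 1.294 × ln(2.230) = 1.037 d.
D_c = (0.257/1.03) × 24.15 × e^(−0.257×1.037) = 0.2495 × 24.15 × 0.7660 = 4.615 mg/L.
Minimum DO = 10.2 − 4.615 = 5.585 mg/L.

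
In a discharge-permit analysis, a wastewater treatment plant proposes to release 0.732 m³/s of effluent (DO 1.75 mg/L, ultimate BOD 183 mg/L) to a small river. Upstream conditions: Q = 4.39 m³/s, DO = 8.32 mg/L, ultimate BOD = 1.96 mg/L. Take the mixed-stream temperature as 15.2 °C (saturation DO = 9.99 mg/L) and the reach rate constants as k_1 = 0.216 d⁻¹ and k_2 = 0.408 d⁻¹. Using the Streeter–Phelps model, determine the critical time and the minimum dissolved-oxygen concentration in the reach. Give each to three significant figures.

Mixed DO = (4.39×8.32 + 0.732×1.75)/(4.39+0.732) = 37.81/5.122 = 7.381 mg/L.
Mixed L₀ = (4.39×1.96 + 0.732×183)/(5.122) = 142.6/5.122 = 27.83 mg/L.
Initial deficit D₀ = C_s − DO₀ = 9.99 − 7.381 = 2.609 mg/L.
t_c = (1/0.1920) ln[(0.408/0.216)(1 − 2.609×0.1920/(0.216×27.83))] = 5.208 × ln(1.732) = 2.859 d.
D_c = (0.216/0.408) × 27.83 × e^(−0.216×2.859) = 0.5294 × 27.83 × 0.5392 = 7.946 mg/L.
Minimum DO = 9.99 − 7.946 = 2.044 mg/L.

t_c ≈ 2.86 d; minimum DO ≈ 2.04 mg/L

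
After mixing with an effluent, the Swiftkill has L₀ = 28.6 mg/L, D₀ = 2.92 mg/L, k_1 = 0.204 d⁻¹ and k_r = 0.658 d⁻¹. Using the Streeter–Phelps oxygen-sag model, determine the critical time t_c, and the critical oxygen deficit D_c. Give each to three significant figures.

At the critical point dD/dt = 0, so k_1 L₀ e^(−k_1 t) = k_r D. Substituting D(t) from the Streeter–Phelps equation and solving for t gives
t_c = ln[(k_r/k_1)(1 − D₀(k_r−k_1)/(k_1 L₀))] / (k_r−k_1).
Here k_r−k_1 = 0.4540 d⁻¹ and 1 − D₀(k_r−k_1)/(k_1 L₀) = 1 − 2.92×0.4540/(0.204×28.6) = 0.7728, so
t_c = ln(3.225 × 0.7728) / 0.4540 = 0.9133 / 0.4540 = 2.012 d.
D_c = (k_1/k_r) L₀ e^(−k_1 t_c) = (0.204/0.658) × 28.6 × e^(−0.204×2.012) = 0.3100 × 28.6 × 0.6634 = 5.882 mg/L.

t_c ≈ 2.01 d; D_c ≈ 5.88 mg/L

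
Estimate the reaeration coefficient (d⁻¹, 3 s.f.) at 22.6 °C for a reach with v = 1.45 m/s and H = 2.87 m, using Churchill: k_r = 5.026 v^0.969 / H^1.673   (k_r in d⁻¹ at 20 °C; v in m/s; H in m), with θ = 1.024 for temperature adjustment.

k_r(20) = 5.026 × 1.45^0.969 / 2.87^1.673 = 5.026 × 1.433 / 5.835 = 1.235 d⁻¹.
k_r(22.6) = 1.235 × 1.024^(22.6−20) = 1.235 × 1.064 = 1.313 d⁻¹.

k_r ≈ 1.31 d⁻¹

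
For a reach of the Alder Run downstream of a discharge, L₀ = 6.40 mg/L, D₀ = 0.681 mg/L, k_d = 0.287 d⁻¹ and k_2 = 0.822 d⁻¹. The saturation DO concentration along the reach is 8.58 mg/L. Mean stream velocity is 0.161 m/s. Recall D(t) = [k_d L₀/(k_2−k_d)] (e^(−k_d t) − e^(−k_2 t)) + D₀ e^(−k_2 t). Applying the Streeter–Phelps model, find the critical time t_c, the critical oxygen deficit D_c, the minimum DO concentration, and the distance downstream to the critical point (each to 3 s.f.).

t_c ≈ 1.55 d; D_c ≈ 1.43 mg/L; min DO ≈ 7.15 mg/L; x_c ≈ 21.6 km

At the critical point dD/dt = 0, so k_d L₀ e^(−k_d t) = k_2 D. Substituting D(t) from the Streeter–Phelps equation and solving for t gives
t_c = ln[(k_2/k_d)(1 − D₀(k_2−k_d)/(k_d L₀))] / (k_2−k_d).
Here k_2−k_d = 0.5350 d⁻¹ and 1 − D₀(k_2−k_d)/(k_d L₀) = 1 − 0.681×0.5350/(0.287×6.40) = 0.8016, so
t_c = ln(2.864 × 0.8016) / 0.5350 = 0.8312 / 0.5350 = 1.554 d.
D_c = (k_d/k_2) L₀ e^(−k_d t_c) = (0.287/0.822) × 6.40 × e^(−0.287×1.554) = 0.3491 × 6.40 × 0.6403 = 1.431 mg/L.
Minimum DO = C_s − D_c = 8.58 − 1.431 = 7.149 mg/L.
x_c = v t_c = 0.161 m/s × 1.554 d × 86400 s/d = 21610 m ≈ 21.6 km.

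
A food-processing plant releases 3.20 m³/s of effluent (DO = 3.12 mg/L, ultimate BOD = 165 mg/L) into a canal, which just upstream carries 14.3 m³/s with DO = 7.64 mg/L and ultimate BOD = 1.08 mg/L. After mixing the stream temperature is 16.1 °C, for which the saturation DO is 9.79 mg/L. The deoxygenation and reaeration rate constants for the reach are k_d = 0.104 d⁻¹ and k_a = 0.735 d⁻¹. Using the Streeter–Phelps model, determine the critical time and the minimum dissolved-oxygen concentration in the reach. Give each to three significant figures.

Mixed DO = (14.3×7.64 + 3.20×3.12)/(14.3+3.20) = 119.2/17.50 = 6.813 mg/L.
Mixed L₀ = (14.3×1.08 + 3.20×165)/(17.50) = 543.4/17.50 = 31.05 mg/L.
Initial deficit D₀ = C_s − DO₀ = 9.79 − 6.813 = 2.977 mg/L.
t_c = (1/0.6310) ln[(0.735/0.104)(1 − 2.977×0.6310/(0.104×31.05))] = 1.585 × ln(2.957) = 1.718 d.
D_c = (0.104/0.735) × 31.05 × e^(−0.104×1.718) = 0.1415 × 31.05 × 0.8363 = 3.675 mg/L.
Minimum DO = 9.79 − 3.675 = 6.115 mg/L.

t_c ≈ 1.72 d; minimum DO ≈ 6.12 mg/L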